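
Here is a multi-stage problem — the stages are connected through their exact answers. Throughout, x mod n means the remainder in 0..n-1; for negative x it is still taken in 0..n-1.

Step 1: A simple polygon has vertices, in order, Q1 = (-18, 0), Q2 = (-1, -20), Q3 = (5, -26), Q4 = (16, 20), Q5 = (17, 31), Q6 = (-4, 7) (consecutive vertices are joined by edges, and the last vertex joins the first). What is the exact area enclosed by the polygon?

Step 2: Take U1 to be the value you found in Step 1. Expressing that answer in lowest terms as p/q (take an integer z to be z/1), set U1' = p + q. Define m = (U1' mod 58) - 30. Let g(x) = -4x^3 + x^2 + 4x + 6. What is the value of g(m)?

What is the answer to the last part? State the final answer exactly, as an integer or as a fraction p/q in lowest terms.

2967

Step 1: cross terms: (-18*-20 - -1*0)=360, (-1*-26 - 5*-20)=126, (5*20 - 16*-26)=516, (16*31 - 17*20)=156, (17*7 - -4*31)=243, (-4*0 - -18*7)=126; twice the area = |1527| = 1527; area = 1527/2; answer 1527/2
Step 2: U1 = 1527/2; threaded value p + q = 1529; m = -9; -4*(-9)^3 + 1*(-9)^2 + 4*(-9)^1 + 6 = (2916) + (81) + (-36) + (6) = 2967; answer 2967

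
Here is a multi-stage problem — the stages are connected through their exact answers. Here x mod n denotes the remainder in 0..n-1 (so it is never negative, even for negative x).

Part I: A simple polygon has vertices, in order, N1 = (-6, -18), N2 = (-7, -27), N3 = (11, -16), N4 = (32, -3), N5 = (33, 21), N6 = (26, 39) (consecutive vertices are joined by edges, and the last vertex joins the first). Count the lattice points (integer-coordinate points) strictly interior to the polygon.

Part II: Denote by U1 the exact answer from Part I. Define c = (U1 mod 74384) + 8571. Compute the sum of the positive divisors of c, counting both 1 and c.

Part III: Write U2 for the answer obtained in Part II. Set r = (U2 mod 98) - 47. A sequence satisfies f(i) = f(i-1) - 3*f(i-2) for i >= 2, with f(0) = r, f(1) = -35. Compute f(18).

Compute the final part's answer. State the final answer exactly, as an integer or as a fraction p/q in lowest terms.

184747

Part I: cross terms: (-6*-27 - -7*-18)=36, (-7*-16 - 11*-27)=409, (11*-3 - 32*-16)=479, (32*21 - 33*-3)=771, (33*39 - 26*21)=741, (26*-18 - -6*39)=-234; twice the area = |2202| = 2202; area = 1101; boundary points = 1 + 1 + 1 + 1 + 1 + 1 = 6; strictly interior points = area - boundary/2 + 1 = 1099; answer 1099
Part II: U1 = 1099; c = 9670; 9670 = 2 * 5 * 967; sigma = (1 + 2) * (1 + 5) * (1 + 967) = 3 * 6 * 968 = 17424; answer 17424
Part III: U2 = 17424; r = 31; f(2) = 1*(-35) - 3*(31) = -128; iterating: f(2)=-128, f(3)=-23, f(4)=361, f(5)=430, f(6)=-653, f(7)=-1943, f(8)=16, f(9)=5845, f(10)=5797, f(11)=-11738, f(12)=-29129, f(13)=6085, f(14)=93472, f(15)=75217, f(16)=-205199, f(17)=-430850, f(18)=184747; answer 184747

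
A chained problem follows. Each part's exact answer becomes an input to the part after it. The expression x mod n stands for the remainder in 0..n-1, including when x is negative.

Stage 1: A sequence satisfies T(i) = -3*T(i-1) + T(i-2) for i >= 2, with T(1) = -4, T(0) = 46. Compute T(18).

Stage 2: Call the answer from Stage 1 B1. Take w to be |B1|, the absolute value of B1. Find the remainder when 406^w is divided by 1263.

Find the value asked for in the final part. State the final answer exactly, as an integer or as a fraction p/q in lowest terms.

718

Stage 1: T(2) = -3*(-4) + 1*(46) = 58; iterating: T(2)=58, T(3)=-178, T(4)=592, T(5)=-1954, T(6)=6454, T(7)=-21316, T(8)=70402, T(9)=-232522, T(10)=767968, T(11)=-2536426, T(12)=8377246, T(13)=-27668164, T(14)=91381738, T(15)=-301813378, T(16)=996821872, T(17)=-3292278994, T(18)=10873658854; answer 10873658854
Stage 2: B1 = 10873658854; w = 10873658854; squarings mod 1263: 406^1=406, 406^2=646, 406^4=526, 406^8=79, 406^16=1189, 406^32=424, 406^64=430, 406^128=502, 406^256=667, 406^512=313, 406^1024=718, 406^2048=220, 406^4096=406, 406^8192=646, 406^16384=526, 406^32768=79, 406^65536=1189, 406^131072=424, 406^262144=430, 406^524288=502, 406^1048576=667, 406^2097152=313, 406^4194304=718, 406^8388608=220, 406^16777216=406, 406^33554432=646, 406^67108864=526, 406^134217728=79, 406^268435456=1189, 406^536870912=424, 406^1073741824=430, 406^2147483648=502, 406^4294967296=667, 406^8589934592=313; 406^10873658854 = 406^2 * 406^4 * 406^32 * 406^64 * 406^128 * 406^256 * 406^1024 * 406^2048 * 406^4096 * 406^16384 * 406^32768 * 406^131072 * 406^262144 * 406^524288 * 406^1048576 * 406^134217728 * 406^2147483648 * 406^8589934592 = 718 (mod 1263); answer 718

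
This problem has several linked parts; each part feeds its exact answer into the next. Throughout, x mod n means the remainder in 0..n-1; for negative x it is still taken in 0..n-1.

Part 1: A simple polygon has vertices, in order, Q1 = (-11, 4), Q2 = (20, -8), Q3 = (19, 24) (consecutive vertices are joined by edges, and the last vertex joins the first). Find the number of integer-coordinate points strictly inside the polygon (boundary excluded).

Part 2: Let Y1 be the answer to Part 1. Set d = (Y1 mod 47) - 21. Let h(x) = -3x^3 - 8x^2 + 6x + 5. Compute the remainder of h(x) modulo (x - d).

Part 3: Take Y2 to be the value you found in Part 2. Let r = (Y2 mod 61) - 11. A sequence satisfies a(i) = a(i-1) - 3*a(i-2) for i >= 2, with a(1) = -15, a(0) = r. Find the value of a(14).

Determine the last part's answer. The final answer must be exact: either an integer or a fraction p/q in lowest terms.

Part 1: cross terms: (-11*-8 - 20*4)=8, (20*24 - 19*-8)=632, (19*4 - -11*24)=340; twice the area = |980| = 980; area = 490; boundary points = 1 + 1 + 10 = 12; strictly interior points = area - boundary/2 + 1 = 485; answer 485
Part 2: Y1 = 485; d = -6; remainder = value at the root: -3*(-6)^3 - 8*(-6)^2 + 6*(-6)^1 + 5 = (648) + (-288) + (-36) + (5) = 329; answer 329
Part 3: Y2 = 329; r = 13; a(2) = 1*(-15) - 3*(13) = -54; iterating: a(2)=-54, a(3)=-9, a(4)=153, a(5)=180, a(6)=-279, a(7)=-819, a(8)=18, a(9)=2475, a(10)=2421, a(11)=-5004, a(12)=-12267, a(13)=2745, a(14)=39546; answer 39546

39546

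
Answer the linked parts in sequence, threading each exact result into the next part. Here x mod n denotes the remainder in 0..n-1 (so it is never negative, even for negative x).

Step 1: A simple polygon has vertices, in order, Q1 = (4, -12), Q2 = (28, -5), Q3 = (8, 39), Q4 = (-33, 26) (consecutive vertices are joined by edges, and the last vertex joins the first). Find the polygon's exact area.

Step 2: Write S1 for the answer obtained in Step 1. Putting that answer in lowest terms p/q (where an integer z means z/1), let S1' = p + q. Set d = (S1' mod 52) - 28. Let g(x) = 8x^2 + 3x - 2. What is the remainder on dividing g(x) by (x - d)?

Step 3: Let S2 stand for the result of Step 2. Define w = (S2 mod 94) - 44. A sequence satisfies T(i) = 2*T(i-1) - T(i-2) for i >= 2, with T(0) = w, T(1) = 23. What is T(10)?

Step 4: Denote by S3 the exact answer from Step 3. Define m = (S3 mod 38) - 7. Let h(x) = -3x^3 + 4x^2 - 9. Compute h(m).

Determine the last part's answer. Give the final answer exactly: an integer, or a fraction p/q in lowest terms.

Step 1: cross terms: (4*-5 - 28*-12)=316, (28*39 - 8*-5)=1132, (8*26 - -33*39)=1495, (-33*-12 - 4*26)=292; twice the area = |3235| = 3235; area = 3235/2; answer 3235/2
Step 2: S1 = 3235/2; threaded value p + q = 3237; d = -15; remainder = value at the root: 8*(-15)^2 + 3*(-15)^1 - 2 = (1800) + (-45) + (-2) = 1753; answer 1753
Step 3: S2 = 1753; w = 17; T(2) = 2*(23) - 1*(17) = 29; iterating: T(2)=29, T(3)=35, T(4)=41, T(5)=47, T(6)=53, T(7)=59, T(8)=65, T(9)=71, T(10)=77; answer 77
Step 4: S3 = 77; m = -6; -3*(-6)^3 + 4*(-6)^2 - 9 = (648) + (144) + (-9) = 783; answer 783

783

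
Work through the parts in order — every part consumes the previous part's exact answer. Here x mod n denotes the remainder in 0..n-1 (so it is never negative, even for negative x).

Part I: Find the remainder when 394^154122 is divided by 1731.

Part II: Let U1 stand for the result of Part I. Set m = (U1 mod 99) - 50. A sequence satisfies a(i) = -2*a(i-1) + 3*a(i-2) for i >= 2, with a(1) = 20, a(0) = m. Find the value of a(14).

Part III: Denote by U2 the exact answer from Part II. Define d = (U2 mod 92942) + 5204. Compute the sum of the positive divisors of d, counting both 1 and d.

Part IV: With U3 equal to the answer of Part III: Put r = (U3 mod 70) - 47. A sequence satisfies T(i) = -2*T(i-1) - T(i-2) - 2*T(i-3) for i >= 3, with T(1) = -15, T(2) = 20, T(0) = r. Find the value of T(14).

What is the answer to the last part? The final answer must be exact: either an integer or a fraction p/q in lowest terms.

-42568

Part I: squarings mod 1731: 394^1=394, 394^2=1177, 394^4=529, 394^8=1150, 394^16=16, 394^32=256, 394^64=1489, 394^128=1441, 394^256=1012, 394^512=1123, 394^1024=961, 394^2048=898, 394^4096=1489, 394^8192=1441, 394^16384=1012, 394^32768=1123, 394^65536=961, 394^131072=898; 394^154122 = 394^2 * 394^8 * 394^512 * 394^2048 * 394^4096 * 394^16384 * 394^131072 = 472 (mod 1731); answer 472
Part II: U1 = 472; m = 26; a(2) = -2*(20) + 3*(26) = 38; iterating: a(2)=38, a(3)=-16, a(4)=146, a(5)=-340, a(6)=1118, a(7)=-3256, a(8)=9866, a(9)=-29500, a(10)=88598, a(11)=-265696, a(12)=797186, a(13)=-2391460, a(14)=7174478; answer 7174478
Part III: U2 = 7174478; d = 23148; 23148 = 2^2 * 3^2 * 643; sigma = (1 + 2 + 4) * (1 + 3 + 9) * (1 + 643) = 7 * 13 * 644 = 58604; answer 58604
Part IV: U3 = 58604; r = -33; T(3) = -2*(20) - 1*(-15) - 2*(-33) = 41; iterating: T(3)=41, T(4)=-72, T(5)=63, T(6)=-136, T(7)=353, T(8)=-696, T(9)=1311, T(10)=-2632, T(11)=5345, T(12)=-10680, T(13)=21279, T(14)=-42568; answer -42568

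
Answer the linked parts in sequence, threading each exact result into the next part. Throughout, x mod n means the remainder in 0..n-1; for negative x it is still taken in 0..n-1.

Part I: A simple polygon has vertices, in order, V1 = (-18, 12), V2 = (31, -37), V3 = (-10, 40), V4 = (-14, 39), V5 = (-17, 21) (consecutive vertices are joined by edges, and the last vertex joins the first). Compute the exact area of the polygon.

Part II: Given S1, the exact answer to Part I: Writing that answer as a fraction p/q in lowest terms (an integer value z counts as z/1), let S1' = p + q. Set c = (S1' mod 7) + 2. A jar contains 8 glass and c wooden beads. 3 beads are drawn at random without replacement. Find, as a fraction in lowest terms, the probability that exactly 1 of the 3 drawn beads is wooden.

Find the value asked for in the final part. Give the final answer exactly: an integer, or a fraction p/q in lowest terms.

Part I: cross terms: (-18*-37 - 31*12)=294, (31*40 - -10*-37)=870, (-10*39 - -14*40)=170, (-14*21 - -17*39)=369, (-17*12 - -18*21)=174; twice the area = |1877| = 1877; area = 1877/2; answer 1877/2
Part II: S1 = 1877/2; threaded value p + q = 1879; c = 5; total draws C(13,3) = 286; favorable C(5,1)*C(8,2) = 140; P = 70/143; answer 70/143

70/143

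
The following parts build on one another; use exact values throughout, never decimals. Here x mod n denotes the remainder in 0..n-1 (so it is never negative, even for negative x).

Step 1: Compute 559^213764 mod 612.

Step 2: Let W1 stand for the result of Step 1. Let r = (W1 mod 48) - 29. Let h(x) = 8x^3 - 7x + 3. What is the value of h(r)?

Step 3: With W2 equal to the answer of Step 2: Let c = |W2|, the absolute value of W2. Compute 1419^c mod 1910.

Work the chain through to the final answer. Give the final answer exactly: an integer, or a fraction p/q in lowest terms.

Step 1: squarings mod 612: 559^1=559, 559^2=361, 559^4=577, 559^8=1, 559^16=1, 559^32=1, 559^64=1, 559^128=1, 559^256=1, 559^512=1, 559^1024=1, 559^2048=1, 559^4096=1, 559^8192=1, 559^16384=1, 559^32768=1, 559^65536=1, 559^131072=1; 559^213764 = 559^4 * 559^256 * 559^512 * 559^16384 * 559^65536 * 559^131072 = 577 (mod 612); answer 577
Step 2: W1 = 577; r = -28; 8*(-28)^3 - 7*(-28)^1 + 3 = (-175616) + (196) + (3) = -175417; answer -175417
Step 3: W2 = -175417; c = 175417; squarings mod 1910: 1419^1=1419, 1419^2=421, 1419^4=1521, 1419^8=431, 1419^16=491, 1419^32=421, 1419^64=1521, 1419^128=431, 1419^256=491, 1419^512=421, 1419^1024=1521, 1419^2048=431, 1419^4096=491, 1419^8192=421, 1419^16384=1521, 1419^32768=431, 1419^65536=491, 1419^131072=421; 1419^175417 = 1419^1 * 1419^8 * 1419^16 * 1419^32 * 1419^256 * 1419^1024 * 1419^2048 * 1419^8192 * 1419^32768 * 1419^131072 = 1489 (mod 1910); answer 1489

1489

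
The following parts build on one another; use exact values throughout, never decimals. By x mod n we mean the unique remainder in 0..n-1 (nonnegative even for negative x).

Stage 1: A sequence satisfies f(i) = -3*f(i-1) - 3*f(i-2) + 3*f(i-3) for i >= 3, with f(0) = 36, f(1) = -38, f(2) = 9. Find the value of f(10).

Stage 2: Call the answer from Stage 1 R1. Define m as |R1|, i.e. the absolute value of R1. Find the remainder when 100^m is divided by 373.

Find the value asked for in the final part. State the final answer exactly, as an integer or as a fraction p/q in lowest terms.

318

Stage 1: f(3) = -3*(9) - 3*(-38) + 3*(36) = 195; iterating: f(3)=195, f(4)=-726, f(5)=1620, f(6)=-2097, f(7)=-747, f(8)=13392, f(9)=-44226, f(10)=90261; answer 90261
Stage 2: R1 = 90261; m = 90261; squarings mod 373: 100^1=100, 100^2=302, 100^4=192, 100^8=310, 100^16=239, 100^32=52, 100^64=93, 100^128=70, 100^256=51, 100^512=363, 100^1024=100, 100^2048=302, 100^4096=192, 100^8192=310, 100^16384=239, 100^32768=52, 100^65536=93; 100^90261 = 100^1 * 100^4 * 100^16 * 100^128 * 100^8192 * 100^16384 * 100^65536 = 318 (mod 373); answer 318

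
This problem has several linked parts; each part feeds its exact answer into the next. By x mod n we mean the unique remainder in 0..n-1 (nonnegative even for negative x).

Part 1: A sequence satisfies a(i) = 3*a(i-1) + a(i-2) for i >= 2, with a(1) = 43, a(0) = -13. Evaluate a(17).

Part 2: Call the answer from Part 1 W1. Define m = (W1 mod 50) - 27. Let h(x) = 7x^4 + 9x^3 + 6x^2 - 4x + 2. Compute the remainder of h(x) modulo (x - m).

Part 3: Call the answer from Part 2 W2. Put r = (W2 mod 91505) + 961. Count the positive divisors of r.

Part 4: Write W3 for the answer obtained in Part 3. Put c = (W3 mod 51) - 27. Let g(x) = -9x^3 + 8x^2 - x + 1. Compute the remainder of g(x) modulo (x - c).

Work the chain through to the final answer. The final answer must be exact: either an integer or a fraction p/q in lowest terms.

Part 1: a(2) = 3*(43) + 1*(-13) = 116; iterating: a(2)=116, a(3)=391, a(4)=1289, a(5)=4258, a(6)=14063, a(7)=46447, a(8)=153404, a(9)=506659, a(10)=1673381, a(11)=5526802, a(12)=18253787, a(13)=60288163, a(14)=199118276, a(15)=657642991, a(16)=2172047249, a(17)=7173784738; answer 7173784738
Part 2: W1 = 7173784738; m = 11; remainder = value at the root: 7*(11)^4 + 9*(11)^3 + 6*(11)^2 - 4*(11)^1 + 2 = (102487) + (11979) + (726) + (-44) + (2) = 115150; answer 115150
Part 3: W2 = 115150; r = 24606; 24606 = 2 * 3^2 * 1367; number of divisors = (1+1) * (2+1) * (1+1) = 12; answer 12
Part 4: W3 = 12; c = -15; remainder = value at the root: -9*(-15)^3 + 8*(-15)^2 - 1*(-15)^1 + 1 = (30375) + (1800) + (15) + (1) = 32191; answer 32191

32191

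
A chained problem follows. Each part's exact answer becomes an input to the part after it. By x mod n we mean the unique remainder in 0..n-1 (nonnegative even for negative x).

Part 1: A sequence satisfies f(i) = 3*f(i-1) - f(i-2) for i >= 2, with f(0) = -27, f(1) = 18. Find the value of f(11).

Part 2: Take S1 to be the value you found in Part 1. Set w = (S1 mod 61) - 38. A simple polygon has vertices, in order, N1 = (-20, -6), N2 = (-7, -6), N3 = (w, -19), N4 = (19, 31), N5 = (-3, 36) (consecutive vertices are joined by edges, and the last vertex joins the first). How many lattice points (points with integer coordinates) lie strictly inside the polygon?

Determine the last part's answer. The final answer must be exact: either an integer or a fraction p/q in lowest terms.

943

Part 1: f(2) = 3*(18) - 1*(-27) = 81; iterating: f(2)=81, f(3)=225, f(4)=594, f(5)=1557, f(6)=4077, f(7)=10674, f(8)=27945, f(9)=73161, f(10)=191538, f(11)=501453; answer 501453
Part 2: S1 = 501453; w = -5; cross terms: (-20*-6 - -7*-6)=78, (-7*-19 - -5*-6)=103, (-5*31 - 19*-19)=206, (19*36 - -3*31)=777, (-3*-6 - -20*36)=738; twice the area = |1902| = 1902; area = 951; boundary points = 13 + 1 + 2 + 1 + 1 = 18; strictly interior points = area - boundary/2 + 1 = 943; answer 943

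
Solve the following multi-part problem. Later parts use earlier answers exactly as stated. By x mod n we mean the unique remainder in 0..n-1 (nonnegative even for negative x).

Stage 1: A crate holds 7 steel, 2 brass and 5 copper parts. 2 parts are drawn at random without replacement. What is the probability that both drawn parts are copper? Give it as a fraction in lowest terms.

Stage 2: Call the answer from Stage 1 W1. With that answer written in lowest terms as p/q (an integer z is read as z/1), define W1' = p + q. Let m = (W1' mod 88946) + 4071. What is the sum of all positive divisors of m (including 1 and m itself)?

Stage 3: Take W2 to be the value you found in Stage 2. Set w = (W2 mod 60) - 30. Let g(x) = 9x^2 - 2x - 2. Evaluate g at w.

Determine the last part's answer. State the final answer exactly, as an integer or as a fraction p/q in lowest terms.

Stage 1: total draws C(14,2) = 91; favorable C(5,2) = 10; P = 10/91; answer 10/91
Stage 2: W1 = 10/91; threaded value p + q = 101; m = 4172; 4172 = 2^2 * 7 * 149; sigma = (1 + 2 + 4) * (1 + 7) * (1 + 149) = 7 * 8 * 150 = 8400; answer 8400
Stage 3: W2 = 8400; w = -30; 9*(-30)^2 - 2*(-30)^1 - 2 = (8100) + (60) + (-2) = 8158; answer 8158

8158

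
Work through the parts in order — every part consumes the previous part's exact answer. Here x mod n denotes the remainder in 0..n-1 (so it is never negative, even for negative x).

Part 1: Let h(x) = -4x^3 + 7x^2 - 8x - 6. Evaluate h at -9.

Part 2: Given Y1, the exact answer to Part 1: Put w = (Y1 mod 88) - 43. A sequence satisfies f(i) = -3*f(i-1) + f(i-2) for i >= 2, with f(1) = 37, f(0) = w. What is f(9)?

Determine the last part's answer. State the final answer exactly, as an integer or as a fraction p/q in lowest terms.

534868

Part 1: -4*(-9)^3 + 7*(-9)^2 - 8*(-9)^1 - 6 = (2916) + (567) + (72) + (-6) = 3549; answer 3549
Part 2: Y1 = 3549; w = -14; f(2) = -3*(37) + 1*(-14) = -125; iterating: f(2)=-125, f(3)=412, f(4)=-1361, f(5)=4495, f(6)=-14846, f(7)=49033, f(8)=-161945, f(9)=534868; answer 534868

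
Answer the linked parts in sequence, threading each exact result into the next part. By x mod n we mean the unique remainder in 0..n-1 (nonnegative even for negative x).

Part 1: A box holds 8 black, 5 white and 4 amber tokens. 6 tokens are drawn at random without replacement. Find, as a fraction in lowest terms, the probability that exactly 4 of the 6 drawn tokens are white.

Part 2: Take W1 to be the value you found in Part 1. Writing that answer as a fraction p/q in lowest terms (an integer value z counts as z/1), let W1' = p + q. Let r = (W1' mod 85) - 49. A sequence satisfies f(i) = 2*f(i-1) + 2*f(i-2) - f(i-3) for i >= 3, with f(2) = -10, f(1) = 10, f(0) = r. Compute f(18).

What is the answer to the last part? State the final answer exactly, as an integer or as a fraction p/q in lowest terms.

Part 1: total draws C(17,6) = 12376; favorable C(5,4)*C(12,2) = 330; P = 165/6188; answer 165/6188
Part 2: W1 = 165/6188; threaded value p + q = 6353; r = 14; f(3) = 2*(-10) + 2*(10) - 1*(14) = -14; iterating: f(3)=-14, f(4)=-58, f(5)=-134, f(6)=-370, f(7)=-950, f(8)=-2506, f(9)=-6542, f(10)=-17146, f(11)=-44870, f(12)=-117490, f(13)=-307574, f(14)=-805258, f(15)=-2108174, f(16)=-5519290, f(17)=-14449670, f(18)=-37829746; answer -37829746

-37829746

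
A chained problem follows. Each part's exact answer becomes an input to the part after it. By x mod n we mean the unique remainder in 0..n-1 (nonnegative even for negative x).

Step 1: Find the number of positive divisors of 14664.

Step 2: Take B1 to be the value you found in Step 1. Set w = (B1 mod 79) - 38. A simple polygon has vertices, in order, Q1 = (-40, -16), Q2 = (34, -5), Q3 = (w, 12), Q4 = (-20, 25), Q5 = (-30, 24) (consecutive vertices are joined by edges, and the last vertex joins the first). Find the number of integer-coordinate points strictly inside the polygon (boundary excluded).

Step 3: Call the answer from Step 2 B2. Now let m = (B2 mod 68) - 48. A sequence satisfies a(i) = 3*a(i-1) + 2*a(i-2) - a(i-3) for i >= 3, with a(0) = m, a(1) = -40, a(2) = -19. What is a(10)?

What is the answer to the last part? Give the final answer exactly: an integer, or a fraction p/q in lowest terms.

-643924

Step 1: 14664 = 2^3 * 3 * 13 * 47; number of divisors = (3+1) * (1+1) * (1+1) * (1+1) = 32; answer 32
Step 2: B1 = 32; w = -6; cross terms: (-40*-5 - 34*-16)=744, (34*12 - -6*-5)=378, (-6*25 - -20*12)=90, (-20*24 - -30*25)=270, (-30*-16 - -40*24)=1440; twice the area = |2922| = 2922; area = 1461; boundary points = 1 + 1 + 1 + 1 + 10 = 14; strictly interior points = area - boundary/2 + 1 = 1455; answer 1455
Step 3: B2 = 1455; m = -21; a(3) = 3*(-19) + 2*(-40) - 1*(-21) = -116; iterating: a(3)=-116, a(4)=-346, a(5)=-1251, a(6)=-4329, a(7)=-15143, a(8)=-52836, a(9)=-184465, a(10)=-643924; answer -643924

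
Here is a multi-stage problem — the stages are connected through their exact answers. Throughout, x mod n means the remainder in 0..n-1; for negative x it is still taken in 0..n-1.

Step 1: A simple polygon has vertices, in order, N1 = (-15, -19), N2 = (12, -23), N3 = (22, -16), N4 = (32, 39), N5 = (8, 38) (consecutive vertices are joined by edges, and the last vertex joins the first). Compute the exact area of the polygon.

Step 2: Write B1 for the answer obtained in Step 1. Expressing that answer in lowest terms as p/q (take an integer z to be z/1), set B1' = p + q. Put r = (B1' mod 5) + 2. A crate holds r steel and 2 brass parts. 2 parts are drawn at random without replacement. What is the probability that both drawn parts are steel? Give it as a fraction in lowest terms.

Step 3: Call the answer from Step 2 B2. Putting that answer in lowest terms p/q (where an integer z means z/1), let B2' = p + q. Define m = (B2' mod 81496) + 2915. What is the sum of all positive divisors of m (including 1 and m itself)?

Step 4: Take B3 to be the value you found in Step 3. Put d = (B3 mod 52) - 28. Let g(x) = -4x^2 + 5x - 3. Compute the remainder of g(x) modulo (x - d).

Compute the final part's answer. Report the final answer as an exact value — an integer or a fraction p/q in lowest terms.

Step 1: cross terms: (-15*-23 - 12*-19)=573, (12*-16 - 22*-23)=314, (22*39 - 32*-16)=1370, (32*38 - 8*39)=904, (8*-19 - -15*38)=418; twice the area = |3579| = 3579; area = 3579/2; answer 3579/2
Step 2: B1 = 3579/2; threaded value p + q = 3581; r = 3; total draws C(5,2) = 10; favorable C(3,2) = 3; P = 3/10; answer 3/10
Step 3: B2 = 3/10; threaded value p + q = 13; m = 2928; 2928 = 2^4 * 3 * 61; sigma = (1 + 2 + 4 + 8 + 16) * (1 + 3) * (1 + 61) = 31 * 4 * 62 = 7688; answer 7688
Step 4: B3 = 7688; d = 16; remainder = value at the root: -4*(16)^2 + 5*(16)^1 - 3 = (-1024) + (80) + (-3) = -947; answer -947

-947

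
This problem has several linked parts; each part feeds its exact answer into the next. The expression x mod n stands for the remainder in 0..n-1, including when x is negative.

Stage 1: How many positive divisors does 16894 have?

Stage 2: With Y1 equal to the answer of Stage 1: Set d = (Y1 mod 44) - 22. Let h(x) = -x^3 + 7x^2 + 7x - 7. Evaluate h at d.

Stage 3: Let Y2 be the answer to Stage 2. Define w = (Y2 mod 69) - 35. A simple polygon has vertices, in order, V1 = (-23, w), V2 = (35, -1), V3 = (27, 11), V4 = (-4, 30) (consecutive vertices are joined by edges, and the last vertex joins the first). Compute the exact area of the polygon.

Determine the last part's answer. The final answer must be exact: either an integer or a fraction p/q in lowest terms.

Stage 1: 16894 = 2 * 8447; number of divisors = (1+1) * (1+1) = 4; answer 4
Stage 2: Y1 = 4; d = -18; -1*(-18)^3 + 7*(-18)^2 + 7*(-18)^1 - 7 = (5832) + (2268) + (-126) + (-7) = 7967; answer 7967
Stage 3: Y2 = 7967; w = -3; cross terms: (-23*-1 - 35*-3)=128, (35*11 - 27*-1)=412, (27*30 - -4*11)=854, (-4*-3 - -23*30)=702; twice the area = |2096| = 2096; area = 1048; answer 1048

1048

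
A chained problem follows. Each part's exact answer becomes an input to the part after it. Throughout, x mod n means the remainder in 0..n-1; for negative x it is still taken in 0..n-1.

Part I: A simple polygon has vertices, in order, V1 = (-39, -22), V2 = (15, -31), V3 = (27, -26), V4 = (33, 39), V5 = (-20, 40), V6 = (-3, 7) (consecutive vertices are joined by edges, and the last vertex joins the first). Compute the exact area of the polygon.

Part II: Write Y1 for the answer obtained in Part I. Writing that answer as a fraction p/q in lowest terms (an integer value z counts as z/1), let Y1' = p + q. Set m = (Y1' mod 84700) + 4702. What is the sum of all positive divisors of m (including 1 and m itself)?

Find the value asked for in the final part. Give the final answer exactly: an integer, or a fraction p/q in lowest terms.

8992

Part I: cross terms: (-39*-31 - 15*-22)=1539, (15*-26 - 27*-31)=447, (27*39 - 33*-26)=1911, (33*40 - -20*39)=2100, (-20*7 - -3*40)=-20, (-3*-22 - -39*7)=339; twice the area = |6316| = 6316; area = 3158; answer 3158
Part II: Y1 = 3158; threaded value p + q = 3159; m = 7861; 7861 = 7 * 1123; sigma = (1 + 7) * (1 + 1123) = 8 * 1124 = 8992; answer 8992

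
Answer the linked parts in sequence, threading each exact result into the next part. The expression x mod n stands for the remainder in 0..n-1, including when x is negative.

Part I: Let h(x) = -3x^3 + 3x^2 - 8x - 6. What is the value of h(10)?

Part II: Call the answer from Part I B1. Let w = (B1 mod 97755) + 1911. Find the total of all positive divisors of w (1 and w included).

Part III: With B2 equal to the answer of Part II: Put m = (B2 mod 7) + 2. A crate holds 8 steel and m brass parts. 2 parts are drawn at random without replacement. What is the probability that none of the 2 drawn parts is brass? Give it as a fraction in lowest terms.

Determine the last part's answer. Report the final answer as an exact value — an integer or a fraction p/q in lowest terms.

14/39

Part I: -3*(10)^3 + 3*(10)^2 - 8*(10)^1 - 6 = (-3000) + (300) + (-80) + (-6) = -2786; answer -2786
Part II: B1 = -2786; w = 96880; 96880 = 2^4 * 5 * 7 * 173; sigma = (1 + 2 + 4 + 8 + 16) * (1 + 5) * (1 + 7) * (1 + 173) = 31 * 6 * 8 * 174 = 258912; answer 258912
Part III: B2 = 258912; m = 5; total draws C(13,2) = 78; favorable C(8,2) = 28; P = 14/39; answer 14/39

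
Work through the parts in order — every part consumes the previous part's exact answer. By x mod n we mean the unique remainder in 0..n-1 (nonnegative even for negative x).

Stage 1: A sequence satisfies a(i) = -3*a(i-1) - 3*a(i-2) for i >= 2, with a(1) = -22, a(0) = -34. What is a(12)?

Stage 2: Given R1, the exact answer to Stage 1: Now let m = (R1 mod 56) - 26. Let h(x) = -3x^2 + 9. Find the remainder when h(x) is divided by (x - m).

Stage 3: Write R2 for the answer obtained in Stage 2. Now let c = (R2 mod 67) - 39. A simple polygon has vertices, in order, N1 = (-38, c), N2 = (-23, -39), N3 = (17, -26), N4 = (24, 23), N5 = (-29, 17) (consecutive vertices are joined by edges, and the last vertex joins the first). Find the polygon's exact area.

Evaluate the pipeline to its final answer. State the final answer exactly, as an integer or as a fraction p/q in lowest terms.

Stage 1: a(2) = -3*(-22) - 3*(-34) = 168; iterating: a(2)=168, a(3)=-438, a(4)=810, a(5)=-1116, a(6)=918, a(7)=594, a(8)=-4536, a(9)=11826, a(10)=-21870, a(11)=30132, a(12)=-24786; answer -24786
Stage 2: R1 = -24786; m = -4; remainder = value at the root: -3*(-4)^2 + 9 = (-48) + (9) = -39; answer -39
Stage 3: R2 = -39; c = -11; cross terms: (-38*-39 - -23*-11)=1229, (-23*-26 - 17*-39)=1261, (17*23 - 24*-26)=1015, (24*17 - -29*23)=1075, (-29*-11 - -38*17)=965; twice the area = |5545| = 5545; area = 5545/2; answer 5545/2

5545/2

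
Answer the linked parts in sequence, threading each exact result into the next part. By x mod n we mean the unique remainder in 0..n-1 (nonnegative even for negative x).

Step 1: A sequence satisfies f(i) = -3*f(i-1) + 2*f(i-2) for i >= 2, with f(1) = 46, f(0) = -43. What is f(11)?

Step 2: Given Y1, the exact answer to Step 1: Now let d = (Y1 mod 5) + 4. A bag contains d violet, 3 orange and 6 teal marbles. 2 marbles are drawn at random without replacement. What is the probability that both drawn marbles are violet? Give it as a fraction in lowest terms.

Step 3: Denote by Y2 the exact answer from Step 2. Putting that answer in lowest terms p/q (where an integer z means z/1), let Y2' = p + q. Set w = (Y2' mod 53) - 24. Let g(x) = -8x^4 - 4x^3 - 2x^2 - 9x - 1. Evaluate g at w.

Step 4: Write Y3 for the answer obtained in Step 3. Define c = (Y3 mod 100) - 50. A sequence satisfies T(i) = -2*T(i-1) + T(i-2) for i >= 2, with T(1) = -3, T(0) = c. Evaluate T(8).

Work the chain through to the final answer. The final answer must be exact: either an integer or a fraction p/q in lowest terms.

886

Step 1: f(2) = -3*(46) + 2*(-43) = -224; iterating: f(2)=-224, f(3)=764, f(4)=-2740, f(5)=9748, f(6)=-34724, f(7)=123668, f(8)=-440452, f(9)=1568692, f(10)=-5586980, f(11)=19898324; answer 19898324
Step 2: Y1 = 19898324; d = 8; total draws C(17,2) = 136; favorable C(8,2) = 28; P = 7/34; answer 7/34
Step 3: Y2 = 7/34; threaded value p + q = 41; w = 17; -8*(17)^4 - 4*(17)^3 - 2*(17)^2 - 9*(17)^1 - 1 = (-668168) + (-19652) + (-578) + (-153) + (-1) = -688552; answer -688552
Step 4: Y3 = -688552; c = -2; T(2) = -2*(-3) + 1*(-2) = 4; iterating: T(2)=4, T(3)=-11, T(4)=26, T(5)=-63, T(6)=152, T(7)=-367, T(8)=886; answer 886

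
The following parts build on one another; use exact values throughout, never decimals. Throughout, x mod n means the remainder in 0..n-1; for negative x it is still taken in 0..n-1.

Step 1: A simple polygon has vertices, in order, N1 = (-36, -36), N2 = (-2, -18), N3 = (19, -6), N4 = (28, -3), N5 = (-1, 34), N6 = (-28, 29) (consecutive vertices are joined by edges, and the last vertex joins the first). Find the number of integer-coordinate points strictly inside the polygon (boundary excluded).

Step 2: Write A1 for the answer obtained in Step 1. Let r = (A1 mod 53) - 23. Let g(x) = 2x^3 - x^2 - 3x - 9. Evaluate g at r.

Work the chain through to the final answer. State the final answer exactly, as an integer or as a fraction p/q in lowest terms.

9477

Step 1: cross terms: (-36*-18 - -2*-36)=576, (-2*-6 - 19*-18)=354, (19*-3 - 28*-6)=111, (28*34 - -1*-3)=949, (-1*29 - -28*34)=923, (-28*-36 - -36*29)=2052; twice the area = |4965| = 4965; area = 4965/2; boundary points = 2 + 3 + 3 + 1 + 1 + 1 = 11; strictly interior points = area - boundary/2 + 1 = 2478; answer 2478
Step 2: A1 = 2478; r = 17; 2*(17)^3 - 1*(17)^2 - 3*(17)^1 - 9 = (9826) + (-289) + (-51) + (-9) = 9477; answer 9477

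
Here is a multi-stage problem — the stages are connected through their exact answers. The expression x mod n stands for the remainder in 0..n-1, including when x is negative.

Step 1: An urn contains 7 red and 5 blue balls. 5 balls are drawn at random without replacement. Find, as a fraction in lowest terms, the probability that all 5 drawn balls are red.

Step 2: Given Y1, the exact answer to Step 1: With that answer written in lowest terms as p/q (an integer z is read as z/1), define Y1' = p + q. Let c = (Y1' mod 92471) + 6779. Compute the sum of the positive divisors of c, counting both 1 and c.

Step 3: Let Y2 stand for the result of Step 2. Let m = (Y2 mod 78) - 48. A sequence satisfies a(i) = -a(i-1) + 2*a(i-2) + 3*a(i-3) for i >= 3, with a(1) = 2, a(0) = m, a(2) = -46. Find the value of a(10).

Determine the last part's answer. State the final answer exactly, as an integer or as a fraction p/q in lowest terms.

998

Step 1: total draws C(12,5) = 792; favorable C(7,5) = 21; P = 7/264; answer 7/264
Step 2: Y1 = 7/264; threaded value p + q = 271; c = 7050; 7050 = 2 * 3 * 5^2 * 47; sigma = (1 + 2) * (1 + 3) * (1 + 5 + 25) * (1 + 47) = 3 * 4 * 31 * 48 = 17856; answer 17856
Step 3: Y2 = 17856; m = 24; a(3) = -1*(-46) + 2*(2) + 3*(24) = 122; iterating: a(3)=122, a(4)=-208, a(5)=314, a(6)=-364, a(7)=368, a(8)=-154, a(9)=-202, a(10)=998; answer 998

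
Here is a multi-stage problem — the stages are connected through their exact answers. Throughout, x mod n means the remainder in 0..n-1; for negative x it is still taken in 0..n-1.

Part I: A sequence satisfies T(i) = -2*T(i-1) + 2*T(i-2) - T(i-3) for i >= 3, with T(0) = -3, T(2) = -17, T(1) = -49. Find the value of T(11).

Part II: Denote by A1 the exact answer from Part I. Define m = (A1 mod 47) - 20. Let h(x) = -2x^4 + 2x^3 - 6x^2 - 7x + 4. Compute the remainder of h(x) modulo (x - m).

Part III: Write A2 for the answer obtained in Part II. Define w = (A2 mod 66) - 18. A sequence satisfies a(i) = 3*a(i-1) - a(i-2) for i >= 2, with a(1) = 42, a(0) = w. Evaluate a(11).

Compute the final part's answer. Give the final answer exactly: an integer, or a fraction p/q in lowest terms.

Part I: T(3) = -2*(-17) + 2*(-49) - 1*(-3) = -61; iterating: T(3)=-61, T(4)=137, T(5)=-379, T(6)=1093, T(7)=-3081, T(8)=8727, T(9)=-24709, T(10)=69953, T(11)=-198051; answer -198051
Part II: A1 = -198051; m = -13; remainder = value at the root: -2*(-13)^4 + 2*(-13)^3 - 6*(-13)^2 - 7*(-13)^1 + 4 = (-57122) + (-4394) + (-1014) + (91) + (4) = -62435; answer -62435
Part III: A2 = -62435; w = -17; a(2) = 3*(42) - 1*(-17) = 143; iterating: a(2)=143, a(3)=387, a(4)=1018, a(5)=2667, a(6)=6983, a(7)=18282, a(8)=47863, a(9)=125307, a(10)=328058, a(11)=858867; answer 858867

858867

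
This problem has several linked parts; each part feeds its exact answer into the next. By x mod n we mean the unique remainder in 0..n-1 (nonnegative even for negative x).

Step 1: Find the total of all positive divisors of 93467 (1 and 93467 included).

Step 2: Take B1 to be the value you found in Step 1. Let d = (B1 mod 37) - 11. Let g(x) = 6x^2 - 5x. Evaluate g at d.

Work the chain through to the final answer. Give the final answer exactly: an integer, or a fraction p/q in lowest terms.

Step 1: 93467 = 11 * 29 * 293; sigma = (1 + 11) * (1 + 29) * (1 + 293) = 12 * 30 * 294 = 105840; answer 105840
Step 2: B1 = 105840; d = 9; 6*(9)^2 - 5*(9)^1 = (486) + (-45) = 441; answer 441

441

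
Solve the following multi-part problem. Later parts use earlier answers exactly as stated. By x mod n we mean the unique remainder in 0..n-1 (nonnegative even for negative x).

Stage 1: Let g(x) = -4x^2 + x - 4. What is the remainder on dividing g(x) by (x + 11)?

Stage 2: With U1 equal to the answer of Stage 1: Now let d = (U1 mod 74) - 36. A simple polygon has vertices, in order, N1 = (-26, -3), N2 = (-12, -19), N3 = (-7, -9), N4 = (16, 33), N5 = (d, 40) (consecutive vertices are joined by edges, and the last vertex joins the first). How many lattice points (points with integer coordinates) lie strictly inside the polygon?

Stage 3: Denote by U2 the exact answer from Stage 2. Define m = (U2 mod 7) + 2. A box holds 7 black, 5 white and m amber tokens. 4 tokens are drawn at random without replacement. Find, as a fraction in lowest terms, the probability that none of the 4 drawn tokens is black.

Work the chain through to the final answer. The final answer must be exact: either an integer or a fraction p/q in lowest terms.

143/969

Stage 1: remainder = value at the root: -4*(-11)^2 + 1*(-11)^1 - 4 = (-484) + (-11) + (-4) = -499; answer -499
Stage 2: U1 = -499; d = -17; cross terms: (-26*-19 - -12*-3)=458, (-12*-9 - -7*-19)=-25, (-7*33 - 16*-9)=-87, (16*40 - -17*33)=1201, (-17*-3 - -26*40)=1091; twice the area = |2638| = 2638; area = 1319; boundary points = 2 + 5 + 1 + 1 + 1 = 10; strictly interior points = area - boundary/2 + 1 = 1315; answer 1315
Stage 3: U2 = 1315; m = 8; total draws C(20,4) = 4845; favorable C(13,4) = 715; P = 143/969; answer 143/969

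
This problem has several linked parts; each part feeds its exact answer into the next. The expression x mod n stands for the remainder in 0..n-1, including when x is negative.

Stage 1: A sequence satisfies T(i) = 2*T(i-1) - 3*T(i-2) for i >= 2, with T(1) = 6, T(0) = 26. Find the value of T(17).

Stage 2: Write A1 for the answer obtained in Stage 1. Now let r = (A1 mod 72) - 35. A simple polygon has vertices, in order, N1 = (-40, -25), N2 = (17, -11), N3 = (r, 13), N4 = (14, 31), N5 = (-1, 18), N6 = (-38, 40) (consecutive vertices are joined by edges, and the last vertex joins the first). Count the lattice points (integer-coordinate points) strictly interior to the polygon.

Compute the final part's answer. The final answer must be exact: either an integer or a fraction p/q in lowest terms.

Stage 1: T(2) = 2*(6) - 3*(26) = -66; iterating: T(2)=-66, T(3)=-150, T(4)=-102, T(5)=246, T(6)=798, T(7)=858, T(8)=-678, T(9)=-3930, T(10)=-5826, T(11)=138, T(12)=17754, T(13)=35094, T(14)=16926, T(15)=-71430, T(16)=-193638, T(17)=-172986; answer -172986
Stage 2: A1 = -172986; r = -5; cross terms: (-40*-11 - 17*-25)=865, (17*13 - -5*-11)=166, (-5*31 - 14*13)=-337, (14*18 - -1*31)=283, (-1*40 - -38*18)=644, (-38*-25 - -40*40)=2550; twice the area = |4171| = 4171; area = 4171/2; boundary points = 1 + 2 + 1 + 1 + 1 + 1 = 7; strictly interior points = area - boundary/2 + 1 = 2083; answer 2083

2083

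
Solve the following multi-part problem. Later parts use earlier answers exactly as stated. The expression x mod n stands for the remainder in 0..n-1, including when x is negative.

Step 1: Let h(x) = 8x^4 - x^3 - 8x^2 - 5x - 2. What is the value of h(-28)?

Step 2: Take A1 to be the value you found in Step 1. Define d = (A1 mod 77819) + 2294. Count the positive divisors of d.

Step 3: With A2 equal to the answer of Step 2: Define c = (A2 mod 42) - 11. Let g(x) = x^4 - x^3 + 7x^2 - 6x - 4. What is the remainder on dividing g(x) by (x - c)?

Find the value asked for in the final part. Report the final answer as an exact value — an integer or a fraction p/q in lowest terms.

Step 1: 8*(-28)^4 - 1*(-28)^3 - 8*(-28)^2 - 5*(-28)^1 - 2 = (4917248) + (21952) + (-6272) + (140) + (-2) = 4933066; answer 4933066
Step 2: A1 = 4933066; d = 32763; 32763 = 3 * 67 * 163; number of divisors = (1+1) * (1+1) * (1+1) = 8; answer 8
Step 3: A2 = 8; c = -3; remainder = value at the root: 1*(-3)^4 - 1*(-3)^3 + 7*(-3)^2 - 6*(-3)^1 - 4 = (81) + (27) + (63) + (18) + (-4) = 185; answer 185

185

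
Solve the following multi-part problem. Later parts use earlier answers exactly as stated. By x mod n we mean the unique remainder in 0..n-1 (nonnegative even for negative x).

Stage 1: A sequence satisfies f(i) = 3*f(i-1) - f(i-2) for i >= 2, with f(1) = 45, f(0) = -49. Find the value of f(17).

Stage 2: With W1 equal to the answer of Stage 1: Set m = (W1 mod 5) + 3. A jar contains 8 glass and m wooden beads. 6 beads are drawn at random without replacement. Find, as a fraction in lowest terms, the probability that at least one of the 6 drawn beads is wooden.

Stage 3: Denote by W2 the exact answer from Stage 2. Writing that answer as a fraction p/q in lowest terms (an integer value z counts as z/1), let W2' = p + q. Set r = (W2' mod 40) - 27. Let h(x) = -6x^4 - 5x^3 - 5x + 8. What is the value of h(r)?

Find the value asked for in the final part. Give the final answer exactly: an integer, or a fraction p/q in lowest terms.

-38

Stage 1: f(2) = 3*(45) - 1*(-49) = 184; iterating: f(2)=184, f(3)=507, f(4)=1337, f(5)=3504, f(6)=9175, f(7)=24021, f(8)=62888, f(9)=164643, f(10)=431041, f(11)=1128480, f(12)=2954399, f(13)=7734717, f(14)=20249752, f(15)=53014539, f(16)=138793865, f(17)=363367056; answer 363367056
Stage 2: W1 = 363367056; m = 4; total draws C(12,6) = 924; complement C(8,6) = 28; favorable 924 - 28 = 896; P = 32/33; answer 32/33
Stage 3: W2 = 32/33; threaded value p + q = 65; r = -2; -6*(-2)^4 - 5*(-2)^3 - 5*(-2)^1 + 8 = (-96) + (40) + (10) + (8) = -38; answer -38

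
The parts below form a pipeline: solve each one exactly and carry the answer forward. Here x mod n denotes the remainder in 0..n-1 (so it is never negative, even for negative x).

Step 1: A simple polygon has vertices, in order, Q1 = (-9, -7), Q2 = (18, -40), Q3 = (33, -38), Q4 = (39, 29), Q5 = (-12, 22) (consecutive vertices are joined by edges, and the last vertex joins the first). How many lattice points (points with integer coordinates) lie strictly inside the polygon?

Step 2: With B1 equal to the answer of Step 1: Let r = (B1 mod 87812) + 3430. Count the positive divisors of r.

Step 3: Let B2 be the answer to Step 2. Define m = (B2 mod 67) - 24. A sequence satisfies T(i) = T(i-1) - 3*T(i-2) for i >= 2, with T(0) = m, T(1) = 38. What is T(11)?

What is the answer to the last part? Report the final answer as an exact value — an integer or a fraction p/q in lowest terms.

9242

Step 1: cross terms: (-9*-40 - 18*-7)=486, (18*-38 - 33*-40)=636, (33*29 - 39*-38)=2439, (39*22 - -12*29)=1206, (-12*-7 - -9*22)=282; twice the area = |5049| = 5049; area = 5049/2; boundary points = 3 + 1 + 1 + 1 + 1 = 7; strictly interior points = area - boundary/2 + 1 = 2522; answer 2522
Step 2: B1 = 2522; r = 5952; 5952 = 2^6 * 3 * 31; number of divisors = (6+1) * (1+1) * (1+1) = 28; answer 28
Step 3: B2 = 28; m = 4; T(2) = 1*(38) - 3*(4) = 26; iterating: T(2)=26, T(3)=-88, T(4)=-166, T(5)=98, T(6)=596, T(7)=302, T(8)=-1486, T(9)=-2392, T(10)=2066, T(11)=9242; answer 9242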